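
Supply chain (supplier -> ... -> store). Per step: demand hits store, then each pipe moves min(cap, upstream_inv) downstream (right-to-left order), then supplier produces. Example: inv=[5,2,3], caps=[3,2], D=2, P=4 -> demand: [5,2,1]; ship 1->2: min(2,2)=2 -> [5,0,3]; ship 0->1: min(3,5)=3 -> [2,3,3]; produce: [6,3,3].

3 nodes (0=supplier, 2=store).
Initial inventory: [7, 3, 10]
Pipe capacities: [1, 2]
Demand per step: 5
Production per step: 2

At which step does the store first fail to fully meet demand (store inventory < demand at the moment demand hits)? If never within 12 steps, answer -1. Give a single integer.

Step 1: demand=5,sold=5 ship[1->2]=2 ship[0->1]=1 prod=2 -> [8 2 7]
Step 2: demand=5,sold=5 ship[1->2]=2 ship[0->1]=1 prod=2 -> [9 1 4]
Step 3: demand=5,sold=4 ship[1->2]=1 ship[0->1]=1 prod=2 -> [10 1 1]
Step 4: demand=5,sold=1 ship[1->2]=1 ship[0->1]=1 prod=2 -> [11 1 1]
Step 5: demand=5,sold=1 ship[1->2]=1 ship[0->1]=1 prod=2 -> [12 1 1]
Step 6: demand=5,sold=1 ship[1->2]=1 ship[0->1]=1 prod=2 -> [13 1 1]
Step 7: demand=5,sold=1 ship[1->2]=1 ship[0->1]=1 prod=2 -> [14 1 1]
Step 8: demand=5,sold=1 ship[1->2]=1 ship[0->1]=1 prod=2 -> [15 1 1]
Step 9: demand=5,sold=1 ship[1->2]=1 ship[0->1]=1 prod=2 -> [16 1 1]
Step 10: demand=5,sold=1 ship[1->2]=1 ship[0->1]=1 prod=2 -> [17 1 1]
Step 11: demand=5,sold=1 ship[1->2]=1 ship[0->1]=1 prod=2 -> [18 1 1]
Step 12: demand=5,sold=1 ship[1->2]=1 ship[0->1]=1 prod=2 -> [19 1 1]
First stockout at step 3

3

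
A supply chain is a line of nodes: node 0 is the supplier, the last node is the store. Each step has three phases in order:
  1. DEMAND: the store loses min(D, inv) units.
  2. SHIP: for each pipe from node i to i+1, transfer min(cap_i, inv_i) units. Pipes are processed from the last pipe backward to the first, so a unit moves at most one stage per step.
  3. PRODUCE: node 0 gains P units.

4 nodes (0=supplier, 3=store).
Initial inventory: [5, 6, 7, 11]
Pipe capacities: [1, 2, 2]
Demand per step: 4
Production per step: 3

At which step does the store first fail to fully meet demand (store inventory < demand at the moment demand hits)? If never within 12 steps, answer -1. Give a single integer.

Step 1: demand=4,sold=4 ship[2->3]=2 ship[1->2]=2 ship[0->1]=1 prod=3 -> [7 5 7 9]
Step 2: demand=4,sold=4 ship[2->3]=2 ship[1->2]=2 ship[0->1]=1 prod=3 -> [9 4 7 7]
Step 3: demand=4,sold=4 ship[2->3]=2 ship[1->2]=2 ship[0->1]=1 prod=3 -> [11 3 7 5]
Step 4: demand=4,sold=4 ship[2->3]=2 ship[1->2]=2 ship[0->1]=1 prod=3 -> [13 2 7 3]
Step 5: demand=4,sold=3 ship[2->3]=2 ship[1->2]=2 ship[0->1]=1 prod=3 -> [15 1 7 2]
Step 6: demand=4,sold=2 ship[2->3]=2 ship[1->2]=1 ship[0->1]=1 prod=3 -> [17 1 6 2]
Step 7: demand=4,sold=2 ship[2->3]=2 ship[1->2]=1 ship[0->1]=1 prod=3 -> [19 1 5 2]
Step 8: demand=4,sold=2 ship[2->3]=2 ship[1->2]=1 ship[0->1]=1 prod=3 -> [21 1 4 2]
Step 9: demand=4,sold=2 ship[2->3]=2 ship[1->2]=1 ship[0->1]=1 prod=3 -> [23 1 3 2]
Step 10: demand=4,sold=2 ship[2->3]=2 ship[1->2]=1 ship[0->1]=1 prod=3 -> [25 1 2 2]
Step 11: demand=4,sold=2 ship[2->3]=2 ship[1->2]=1 ship[0->1]=1 prod=3 -> [27 1 1 2]
Step 12: demand=4,sold=2 ship[2->3]=1 ship[1->2]=1 ship[0->1]=1 prod=3 -> [29 1 1 1]
First stockout at step 5

5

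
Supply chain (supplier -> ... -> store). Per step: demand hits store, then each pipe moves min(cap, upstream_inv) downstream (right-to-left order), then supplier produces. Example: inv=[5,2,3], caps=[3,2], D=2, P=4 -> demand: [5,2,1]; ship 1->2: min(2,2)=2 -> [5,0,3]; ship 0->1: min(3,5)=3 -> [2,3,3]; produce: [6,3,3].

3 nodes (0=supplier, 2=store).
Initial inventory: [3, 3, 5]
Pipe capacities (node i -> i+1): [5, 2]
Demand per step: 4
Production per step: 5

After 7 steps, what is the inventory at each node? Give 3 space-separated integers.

Step 1: demand=4,sold=4 ship[1->2]=2 ship[0->1]=3 prod=5 -> inv=[5 4 3]
Step 2: demand=4,sold=3 ship[1->2]=2 ship[0->1]=5 prod=5 -> inv=[5 7 2]
Step 3: demand=4,sold=2 ship[1->2]=2 ship[0->1]=5 prod=5 -> inv=[5 10 2]
Step 4: demand=4,sold=2 ship[1->2]=2 ship[0->1]=5 prod=5 -> inv=[5 13 2]
Step 5: demand=4,sold=2 ship[1->2]=2 ship[0->1]=5 prod=5 -> inv=[5 16 2]
Step 6: demand=4,sold=2 ship[1->2]=2 ship[0->1]=5 prod=5 -> inv=[5 19 2]
Step 7: demand=4,sold=2 ship[1->2]=2 ship[0->1]=5 prod=5 -> inv=[5 22 2]

5 22 2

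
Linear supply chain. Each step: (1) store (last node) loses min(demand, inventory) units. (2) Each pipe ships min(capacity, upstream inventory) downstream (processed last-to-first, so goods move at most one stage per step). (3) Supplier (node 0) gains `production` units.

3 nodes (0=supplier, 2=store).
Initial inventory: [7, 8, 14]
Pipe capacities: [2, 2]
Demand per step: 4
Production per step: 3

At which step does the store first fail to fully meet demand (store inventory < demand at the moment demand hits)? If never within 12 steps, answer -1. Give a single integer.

Step 1: demand=4,sold=4 ship[1->2]=2 ship[0->1]=2 prod=3 -> [8 8 12]
Step 2: demand=4,sold=4 ship[1->2]=2 ship[0->1]=2 prod=3 -> [9 8 10]
Step 3: demand=4,sold=4 ship[1->2]=2 ship[0->1]=2 prod=3 -> [10 8 8]
Step 4: demand=4,sold=4 ship[1->2]=2 ship[0->1]=2 prod=3 -> [11 8 6]
Step 5: demand=4,sold=4 ship[1->2]=2 ship[0->1]=2 prod=3 -> [12 8 4]
Step 6: demand=4,sold=4 ship[1->2]=2 ship[0->1]=2 prod=3 -> [13 8 2]
Step 7: demand=4,sold=2 ship[1->2]=2 ship[0->1]=2 prod=3 -> [14 8 2]
Step 8: demand=4,sold=2 ship[1->2]=2 ship[0->1]=2 prod=3 -> [15 8 2]
Step 9: demand=4,sold=2 ship[1->2]=2 ship[0->1]=2 prod=3 -> [16 8 2]
Step 10: demand=4,sold=2 ship[1->2]=2 ship[0->1]=2 prod=3 -> [17 8 2]
Step 11: demand=4,sold=2 ship[1->2]=2 ship[0->1]=2 prod=3 -> [18 8 2]
Step 12: demand=4,sold=2 ship[1->2]=2 ship[0->1]=2 prod=3 -> [19 8 2]
First stockout at step 7

7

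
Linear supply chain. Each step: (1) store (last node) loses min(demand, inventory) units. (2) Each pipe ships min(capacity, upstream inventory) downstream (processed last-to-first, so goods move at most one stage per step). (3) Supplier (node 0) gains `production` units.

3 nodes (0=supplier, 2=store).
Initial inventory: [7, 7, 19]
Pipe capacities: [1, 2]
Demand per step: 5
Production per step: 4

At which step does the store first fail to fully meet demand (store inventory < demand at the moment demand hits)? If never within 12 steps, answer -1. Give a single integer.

Step 1: demand=5,sold=5 ship[1->2]=2 ship[0->1]=1 prod=4 -> [10 6 16]
Step 2: demand=5,sold=5 ship[1->2]=2 ship[0->1]=1 prod=4 -> [13 5 13]
Step 3: demand=5,sold=5 ship[1->2]=2 ship[0->1]=1 prod=4 -> [16 4 10]
Step 4: demand=5,sold=5 ship[1->2]=2 ship[0->1]=1 prod=4 -> [19 3 7]
Step 5: demand=5,sold=5 ship[1->2]=2 ship[0->1]=1 prod=4 -> [22 2 4]
Step 6: demand=5,sold=4 ship[1->2]=2 ship[0->1]=1 prod=4 -> [25 1 2]
Step 7: demand=5,sold=2 ship[1->2]=1 ship[0->1]=1 prod=4 -> [28 1 1]
Step 8: demand=5,sold=1 ship[1->2]=1 ship[0->1]=1 prod=4 -> [31 1 1]
Step 9: demand=5,sold=1 ship[1->2]=1 ship[0->1]=1 prod=4 -> [34 1 1]
Step 10: demand=5,sold=1 ship[1->2]=1 ship[0->1]=1 prod=4 -> [37 1 1]
Step 11: demand=5,sold=1 ship[1->2]=1 ship[0->1]=1 prod=4 -> [40 1 1]
Step 12: demand=5,sold=1 ship[1->2]=1 ship[0->1]=1 prod=4 -> [43 1 1]
First stockout at step 6

6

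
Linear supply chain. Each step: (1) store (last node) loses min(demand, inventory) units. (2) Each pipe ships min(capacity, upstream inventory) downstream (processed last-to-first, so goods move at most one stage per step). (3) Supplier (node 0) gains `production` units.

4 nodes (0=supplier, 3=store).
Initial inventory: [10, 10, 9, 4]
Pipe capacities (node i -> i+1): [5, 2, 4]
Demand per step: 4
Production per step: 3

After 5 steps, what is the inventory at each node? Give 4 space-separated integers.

Step 1: demand=4,sold=4 ship[2->3]=4 ship[1->2]=2 ship[0->1]=5 prod=3 -> inv=[8 13 7 4]
Step 2: demand=4,sold=4 ship[2->3]=4 ship[1->2]=2 ship[0->1]=5 prod=3 -> inv=[6 16 5 4]
Step 3: demand=4,sold=4 ship[2->3]=4 ship[1->2]=2 ship[0->1]=5 prod=3 -> inv=[4 19 3 4]
Step 4: demand=4,sold=4 ship[2->3]=3 ship[1->2]=2 ship[0->1]=4 prod=3 -> inv=[3 21 2 3]
Step 5: demand=4,sold=3 ship[2->3]=2 ship[1->2]=2 ship[0->1]=3 prod=3 -> inv=[3 22 2 2]

3 22 2 2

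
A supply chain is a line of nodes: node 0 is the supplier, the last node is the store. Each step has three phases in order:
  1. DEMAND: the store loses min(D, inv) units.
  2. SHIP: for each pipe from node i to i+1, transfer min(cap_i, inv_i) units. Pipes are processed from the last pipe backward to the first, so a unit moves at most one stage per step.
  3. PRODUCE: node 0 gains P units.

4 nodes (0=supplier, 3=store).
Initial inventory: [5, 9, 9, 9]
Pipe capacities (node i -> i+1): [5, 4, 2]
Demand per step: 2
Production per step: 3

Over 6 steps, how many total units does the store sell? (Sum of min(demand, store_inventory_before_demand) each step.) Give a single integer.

Answer: 12

Derivation:
Step 1: sold=2 (running total=2) -> [3 10 11 9]
Step 2: sold=2 (running total=4) -> [3 9 13 9]
Step 3: sold=2 (running total=6) -> [3 8 15 9]
Step 4: sold=2 (running total=8) -> [3 7 17 9]
Step 5: sold=2 (running total=10) -> [3 6 19 9]
Step 6: sold=2 (running total=12) -> [3 5 21 9]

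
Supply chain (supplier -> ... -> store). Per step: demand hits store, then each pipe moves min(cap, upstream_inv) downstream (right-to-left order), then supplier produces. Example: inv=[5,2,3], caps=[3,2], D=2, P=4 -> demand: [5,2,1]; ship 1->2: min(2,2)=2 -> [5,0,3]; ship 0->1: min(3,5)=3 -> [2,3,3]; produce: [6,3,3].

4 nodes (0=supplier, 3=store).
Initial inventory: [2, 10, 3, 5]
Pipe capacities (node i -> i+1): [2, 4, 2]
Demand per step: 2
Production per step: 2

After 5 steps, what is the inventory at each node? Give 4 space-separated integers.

Step 1: demand=2,sold=2 ship[2->3]=2 ship[1->2]=4 ship[0->1]=2 prod=2 -> inv=[2 8 5 5]
Step 2: demand=2,sold=2 ship[2->3]=2 ship[1->2]=4 ship[0->1]=2 prod=2 -> inv=[2 6 7 5]
Step 3: demand=2,sold=2 ship[2->3]=2 ship[1->2]=4 ship[0->1]=2 prod=2 -> inv=[2 4 9 5]
Step 4: demand=2,sold=2 ship[2->3]=2 ship[1->2]=4 ship[0->1]=2 prod=2 -> inv=[2 2 11 5]
Step 5: demand=2,sold=2 ship[2->3]=2 ship[1->2]=2 ship[0->1]=2 prod=2 -> inv=[2 2 11 5]

2 2 11 5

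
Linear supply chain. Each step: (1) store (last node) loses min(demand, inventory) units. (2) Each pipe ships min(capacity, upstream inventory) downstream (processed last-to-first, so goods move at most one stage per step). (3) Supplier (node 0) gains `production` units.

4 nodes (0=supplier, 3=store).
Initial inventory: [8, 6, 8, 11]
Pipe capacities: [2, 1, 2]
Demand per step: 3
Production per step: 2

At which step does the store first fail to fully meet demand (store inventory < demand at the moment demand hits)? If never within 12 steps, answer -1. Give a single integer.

Step 1: demand=3,sold=3 ship[2->3]=2 ship[1->2]=1 ship[0->1]=2 prod=2 -> [8 7 7 10]
Step 2: demand=3,sold=3 ship[2->3]=2 ship[1->2]=1 ship[0->1]=2 prod=2 -> [8 8 6 9]
Step 3: demand=3,sold=3 ship[2->3]=2 ship[1->2]=1 ship[0->1]=2 prod=2 -> [8 9 5 8]
Step 4: demand=3,sold=3 ship[2->3]=2 ship[1->2]=1 ship[0->1]=2 prod=2 -> [8 10 4 7]
Step 5: demand=3,sold=3 ship[2->3]=2 ship[1->2]=1 ship[0->1]=2 prod=2 -> [8 11 3 6]
Step 6: demand=3,sold=3 ship[2->3]=2 ship[1->2]=1 ship[0->1]=2 prod=2 -> [8 12 2 5]
Step 7: demand=3,sold=3 ship[2->3]=2 ship[1->2]=1 ship[0->1]=2 prod=2 -> [8 13 1 4]
Step 8: demand=3,sold=3 ship[2->3]=1 ship[1->2]=1 ship[0->1]=2 prod=2 -> [8 14 1 2]
Step 9: demand=3,sold=2 ship[2->3]=1 ship[1->2]=1 ship[0->1]=2 prod=2 -> [8 15 1 1]
Step 10: demand=3,sold=1 ship[2->3]=1 ship[1->2]=1 ship[0->1]=2 prod=2 -> [8 16 1 1]
Step 11: demand=3,sold=1 ship[2->3]=1 ship[1->2]=1 ship[0->1]=2 prod=2 -> [8 17 1 1]
Step 12: demand=3,sold=1 ship[2->3]=1 ship[1->2]=1 ship[0->1]=2 prod=2 -> [8 18 1 1]
First stockout at step 9

9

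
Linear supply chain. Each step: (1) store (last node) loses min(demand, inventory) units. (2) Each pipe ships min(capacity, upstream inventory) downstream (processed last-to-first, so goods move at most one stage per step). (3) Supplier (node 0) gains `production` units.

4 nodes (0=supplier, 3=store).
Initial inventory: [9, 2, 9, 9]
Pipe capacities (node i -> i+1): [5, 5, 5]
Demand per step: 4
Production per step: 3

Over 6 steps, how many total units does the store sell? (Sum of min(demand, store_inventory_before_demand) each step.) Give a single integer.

Step 1: sold=4 (running total=4) -> [7 5 6 10]
Step 2: sold=4 (running total=8) -> [5 5 6 11]
Step 3: sold=4 (running total=12) -> [3 5 6 12]
Step 4: sold=4 (running total=16) -> [3 3 6 13]
Step 5: sold=4 (running total=20) -> [3 3 4 14]
Step 6: sold=4 (running total=24) -> [3 3 3 14]

Answer: 24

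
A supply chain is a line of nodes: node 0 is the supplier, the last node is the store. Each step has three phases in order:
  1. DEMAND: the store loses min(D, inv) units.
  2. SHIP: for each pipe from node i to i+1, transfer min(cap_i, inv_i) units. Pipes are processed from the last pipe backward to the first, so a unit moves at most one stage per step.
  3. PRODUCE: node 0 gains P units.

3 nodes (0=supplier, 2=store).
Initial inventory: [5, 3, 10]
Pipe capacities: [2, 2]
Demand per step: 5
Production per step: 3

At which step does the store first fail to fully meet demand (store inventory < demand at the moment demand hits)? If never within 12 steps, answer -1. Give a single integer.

Step 1: demand=5,sold=5 ship[1->2]=2 ship[0->1]=2 prod=3 -> [6 3 7]
Step 2: demand=5,sold=5 ship[1->2]=2 ship[0->1]=2 prod=3 -> [7 3 4]
Step 3: demand=5,sold=4 ship[1->2]=2 ship[0->1]=2 prod=3 -> [8 3 2]
Step 4: demand=5,sold=2 ship[1->2]=2 ship[0->1]=2 prod=3 -> [9 3 2]
Step 5: demand=5,sold=2 ship[1->2]=2 ship[0->1]=2 prod=3 -> [10 3 2]
Step 6: demand=5,sold=2 ship[1->2]=2 ship[0->1]=2 prod=3 -> [11 3 2]
Step 7: demand=5,sold=2 ship[1->2]=2 ship[0->1]=2 prod=3 -> [12 3 2]
Step 8: demand=5,sold=2 ship[1->2]=2 ship[0->1]=2 prod=3 -> [13 3 2]
Step 9: demand=5,sold=2 ship[1->2]=2 ship[0->1]=2 prod=3 -> [14 3 2]
Step 10: demand=5,sold=2 ship[1->2]=2 ship[0->1]=2 prod=3 -> [15 3 2]
Step 11: demand=5,sold=2 ship[1->2]=2 ship[0->1]=2 prod=3 -> [16 3 2]
Step 12: demand=5,sold=2 ship[1->2]=2 ship[0->1]=2 prod=3 -> [17 3 2]
First stockout at step 3

3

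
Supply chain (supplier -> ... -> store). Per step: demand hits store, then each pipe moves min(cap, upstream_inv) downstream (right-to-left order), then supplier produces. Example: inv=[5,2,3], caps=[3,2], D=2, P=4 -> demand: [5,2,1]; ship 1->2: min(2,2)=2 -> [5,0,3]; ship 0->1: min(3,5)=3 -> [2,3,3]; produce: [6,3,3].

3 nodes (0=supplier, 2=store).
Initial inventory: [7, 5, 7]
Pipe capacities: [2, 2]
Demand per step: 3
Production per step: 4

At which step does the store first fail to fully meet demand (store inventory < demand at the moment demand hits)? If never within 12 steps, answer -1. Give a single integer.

Step 1: demand=3,sold=3 ship[1->2]=2 ship[0->1]=2 prod=4 -> [9 5 6]
Step 2: demand=3,sold=3 ship[1->2]=2 ship[0->1]=2 prod=4 -> [11 5 5]
Step 3: demand=3,sold=3 ship[1->2]=2 ship[0->1]=2 prod=4 -> [13 5 4]
Step 4: demand=3,sold=3 ship[1->2]=2 ship[0->1]=2 prod=4 -> [15 5 3]
Step 5: demand=3,sold=3 ship[1->2]=2 ship[0->1]=2 prod=4 -> [17 5 2]
Step 6: demand=3,sold=2 ship[1->2]=2 ship[0->1]=2 prod=4 -> [19 5 2]
Step 7: demand=3,sold=2 ship[1->2]=2 ship[0->1]=2 prod=4 -> [21 5 2]
Step 8: demand=3,sold=2 ship[1->2]=2 ship[0->1]=2 prod=4 -> [23 5 2]
Step 9: demand=3,sold=2 ship[1->2]=2 ship[0->1]=2 prod=4 -> [25 5 2]
Step 10: demand=3,sold=2 ship[1->2]=2 ship[0->1]=2 prod=4 -> [27 5 2]
Step 11: demand=3,sold=2 ship[1->2]=2 ship[0->1]=2 prod=4 -> [29 5 2]
Step 12: demand=3,sold=2 ship[1->2]=2 ship[0->1]=2 prod=4 -> [31 5 2]
First stockout at step 6

6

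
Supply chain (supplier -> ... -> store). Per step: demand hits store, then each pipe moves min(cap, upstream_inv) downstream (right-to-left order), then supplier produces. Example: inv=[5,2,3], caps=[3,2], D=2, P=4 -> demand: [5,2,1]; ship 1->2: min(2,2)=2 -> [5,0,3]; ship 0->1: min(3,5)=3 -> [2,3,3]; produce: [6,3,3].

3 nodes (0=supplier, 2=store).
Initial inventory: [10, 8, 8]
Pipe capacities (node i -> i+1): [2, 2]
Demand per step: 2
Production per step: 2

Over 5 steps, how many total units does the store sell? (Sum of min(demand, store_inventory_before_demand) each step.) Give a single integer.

Answer: 10

Derivation:
Step 1: sold=2 (running total=2) -> [10 8 8]
Step 2: sold=2 (running total=4) -> [10 8 8]
Step 3: sold=2 (running total=6) -> [10 8 8]
Step 4: sold=2 (running total=8) -> [10 8 8]
Step 5: sold=2 (running total=10) -> [10 8 8]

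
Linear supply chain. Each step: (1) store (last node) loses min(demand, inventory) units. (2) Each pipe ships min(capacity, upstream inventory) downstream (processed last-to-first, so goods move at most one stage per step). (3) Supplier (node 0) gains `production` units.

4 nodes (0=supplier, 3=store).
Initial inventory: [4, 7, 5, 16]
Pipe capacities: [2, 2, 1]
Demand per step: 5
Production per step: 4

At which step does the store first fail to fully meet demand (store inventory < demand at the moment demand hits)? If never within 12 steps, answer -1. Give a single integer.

Step 1: demand=5,sold=5 ship[2->3]=1 ship[1->2]=2 ship[0->1]=2 prod=4 -> [6 7 6 12]
Step 2: demand=5,sold=5 ship[2->3]=1 ship[1->2]=2 ship[0->1]=2 prod=4 -> [8 7 7 8]
Step 3: demand=5,sold=5 ship[2->3]=1 ship[1->2]=2 ship[0->1]=2 prod=4 -> [10 7 8 4]
Step 4: demand=5,sold=4 ship[2->3]=1 ship[1->2]=2 ship[0->1]=2 prod=4 -> [12 7 9 1]
Step 5: demand=5,sold=1 ship[2->3]=1 ship[1->2]=2 ship[0->1]=2 prod=4 -> [14 7 10 1]
Step 6: demand=5,sold=1 ship[2->3]=1 ship[1->2]=2 ship[0->1]=2 prod=4 -> [16 7 11 1]
Step 7: demand=5,sold=1 ship[2->3]=1 ship[1->2]=2 ship[0->1]=2 prod=4 -> [18 7 12 1]
Step 8: demand=5,sold=1 ship[2->3]=1 ship[1->2]=2 ship[0->1]=2 prod=4 -> [20 7 13 1]
Step 9: demand=5,sold=1 ship[2->3]=1 ship[1->2]=2 ship[0->1]=2 prod=4 -> [22 7 14 1]
Step 10: demand=5,sold=1 ship[2->3]=1 ship[1->2]=2 ship[0->1]=2 prod=4 -> [24 7 15 1]
Step 11: demand=5,sold=1 ship[2->3]=1 ship[1->2]=2 ship[0->1]=2 prod=4 -> [26 7 16 1]
Step 12: demand=5,sold=1 ship[2->3]=1 ship[1->2]=2 ship[0->1]=2 prod=4 -> [28 7 17 1]
First stockout at step 4

4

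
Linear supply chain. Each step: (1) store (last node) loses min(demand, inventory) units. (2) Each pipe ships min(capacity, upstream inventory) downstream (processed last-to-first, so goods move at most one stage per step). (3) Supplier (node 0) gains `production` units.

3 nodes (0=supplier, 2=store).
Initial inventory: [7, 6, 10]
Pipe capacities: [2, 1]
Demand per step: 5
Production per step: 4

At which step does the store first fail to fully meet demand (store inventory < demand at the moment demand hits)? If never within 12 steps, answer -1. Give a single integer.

Step 1: demand=5,sold=5 ship[1->2]=1 ship[0->1]=2 prod=4 -> [9 7 6]
Step 2: demand=5,sold=5 ship[1->2]=1 ship[0->1]=2 prod=4 -> [11 8 2]
Step 3: demand=5,sold=2 ship[1->2]=1 ship[0->1]=2 prod=4 -> [13 9 1]
Step 4: demand=5,sold=1 ship[1->2]=1 ship[0->1]=2 prod=4 -> [15 10 1]
Step 5: demand=5,sold=1 ship[1->2]=1 ship[0->1]=2 prod=4 -> [17 11 1]
Step 6: demand=5,sold=1 ship[1->2]=1 ship[0->1]=2 prod=4 -> [19 12 1]
Step 7: demand=5,sold=1 ship[1->2]=1 ship[0->1]=2 prod=4 -> [21 13 1]
Step 8: demand=5,sold=1 ship[1->2]=1 ship[0->1]=2 prod=4 -> [23 14 1]
Step 9: demand=5,sold=1 ship[1->2]=1 ship[0->1]=2 prod=4 -> [25 15 1]
Step 10: demand=5,sold=1 ship[1->2]=1 ship[0->1]=2 prod=4 -> [27 16 1]
Step 11: demand=5,sold=1 ship[1->2]=1 ship[0->1]=2 prod=4 -> [29 17 1]
Step 12: demand=5,sold=1 ship[1->2]=1 ship[0->1]=2 prod=4 -> [31 18 1]
First stockout at step 3

3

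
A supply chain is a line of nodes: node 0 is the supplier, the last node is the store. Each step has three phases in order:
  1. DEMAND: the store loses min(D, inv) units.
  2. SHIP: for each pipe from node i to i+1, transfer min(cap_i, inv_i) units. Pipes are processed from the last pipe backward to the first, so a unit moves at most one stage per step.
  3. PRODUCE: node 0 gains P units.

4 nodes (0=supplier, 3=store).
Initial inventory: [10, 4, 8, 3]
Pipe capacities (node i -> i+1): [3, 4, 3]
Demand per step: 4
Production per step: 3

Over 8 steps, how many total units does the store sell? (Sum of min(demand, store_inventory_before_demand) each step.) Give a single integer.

Answer: 24

Derivation:
Step 1: sold=3 (running total=3) -> [10 3 9 3]
Step 2: sold=3 (running total=6) -> [10 3 9 3]
Step 3: sold=3 (running total=9) -> [10 3 9 3]
Step 4: sold=3 (running total=12) -> [10 3 9 3]
Step 5: sold=3 (running total=15) -> [10 3 9 3]
Step 6: sold=3 (running total=18) -> [10 3 9 3]
Step 7: sold=3 (running total=21) -> [10 3 9 3]
Step 8: sold=3 (running total=24) -> [10 3 9 3]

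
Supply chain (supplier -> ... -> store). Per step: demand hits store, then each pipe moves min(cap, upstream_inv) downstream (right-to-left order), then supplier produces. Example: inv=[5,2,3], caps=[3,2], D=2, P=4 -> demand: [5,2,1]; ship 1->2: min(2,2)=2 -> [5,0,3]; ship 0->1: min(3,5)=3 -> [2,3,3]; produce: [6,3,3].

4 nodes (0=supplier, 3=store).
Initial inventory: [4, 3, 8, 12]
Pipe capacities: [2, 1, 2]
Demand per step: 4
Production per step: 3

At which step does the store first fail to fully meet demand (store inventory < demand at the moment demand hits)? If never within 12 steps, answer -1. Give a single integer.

Step 1: demand=4,sold=4 ship[2->3]=2 ship[1->2]=1 ship[0->1]=2 prod=3 -> [5 4 7 10]
Step 2: demand=4,sold=4 ship[2->3]=2 ship[1->2]=1 ship[0->1]=2 prod=3 -> [6 5 6 8]
Step 3: demand=4,sold=4 ship[2->3]=2 ship[1->2]=1 ship[0->1]=2 prod=3 -> [7 6 5 6]
Step 4: demand=4,sold=4 ship[2->3]=2 ship[1->2]=1 ship[0->1]=2 prod=3 -> [8 7 4 4]
Step 5: demand=4,sold=4 ship[2->3]=2 ship[1->2]=1 ship[0->1]=2 prod=3 -> [9 8 3 2]
Step 6: demand=4,sold=2 ship[2->3]=2 ship[1->2]=1 ship[0->1]=2 prod=3 -> [10 9 2 2]
Step 7: demand=4,sold=2 ship[2->3]=2 ship[1->2]=1 ship[0->1]=2 prod=3 -> [11 10 1 2]
Step 8: demand=4,sold=2 ship[2->3]=1 ship[1->2]=1 ship[0->1]=2 prod=3 -> [12 11 1 1]
Step 9: demand=4,sold=1 ship[2->3]=1 ship[1->2]=1 ship[0->1]=2 prod=3 -> [13 12 1 1]
Step 10: demand=4,sold=1 ship[2->3]=1 ship[1->2]=1 ship[0->1]=2 prod=3 -> [14 13 1 1]
Step 11: demand=4,sold=1 ship[2->3]=1 ship[1->2]=1 ship[0->1]=2 prod=3 -> [15 14 1 1]
Step 12: demand=4,sold=1 ship[2->3]=1 ship[1->2]=1 ship[0->1]=2 prod=3 -> [16 15 1 1]
First stockout at step 6

6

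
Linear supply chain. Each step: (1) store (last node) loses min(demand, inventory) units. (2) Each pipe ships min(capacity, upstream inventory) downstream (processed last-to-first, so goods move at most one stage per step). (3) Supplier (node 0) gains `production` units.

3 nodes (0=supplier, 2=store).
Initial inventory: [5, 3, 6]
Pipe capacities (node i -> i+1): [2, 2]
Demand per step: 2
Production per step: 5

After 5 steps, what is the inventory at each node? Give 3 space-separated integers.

Step 1: demand=2,sold=2 ship[1->2]=2 ship[0->1]=2 prod=5 -> inv=[8 3 6]
Step 2: demand=2,sold=2 ship[1->2]=2 ship[0->1]=2 prod=5 -> inv=[11 3 6]
Step 3: demand=2,sold=2 ship[1->2]=2 ship[0->1]=2 prod=5 -> inv=[14 3 6]
Step 4: demand=2,sold=2 ship[1->2]=2 ship[0->1]=2 prod=5 -> inv=[17 3 6]
Step 5: demand=2,sold=2 ship[1->2]=2 ship[0->1]=2 prod=5 -> inv=[20 3 6]

20 3 6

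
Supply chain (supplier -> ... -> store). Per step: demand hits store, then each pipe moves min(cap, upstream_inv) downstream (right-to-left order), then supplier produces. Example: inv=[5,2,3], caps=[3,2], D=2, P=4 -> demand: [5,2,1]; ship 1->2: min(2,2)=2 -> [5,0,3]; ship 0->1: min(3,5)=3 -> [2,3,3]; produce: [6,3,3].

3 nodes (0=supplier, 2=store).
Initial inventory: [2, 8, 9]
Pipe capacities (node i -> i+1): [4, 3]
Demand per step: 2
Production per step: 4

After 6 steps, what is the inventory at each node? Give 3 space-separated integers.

Step 1: demand=2,sold=2 ship[1->2]=3 ship[0->1]=2 prod=4 -> inv=[4 7 10]
Step 2: demand=2,sold=2 ship[1->2]=3 ship[0->1]=4 prod=4 -> inv=[4 8 11]
Step 3: demand=2,sold=2 ship[1->2]=3 ship[0->1]=4 prod=4 -> inv=[4 9 12]
Step 4: demand=2,sold=2 ship[1->2]=3 ship[0->1]=4 prod=4 -> inv=[4 10 13]
Step 5: demand=2,sold=2 ship[1->2]=3 ship[0->1]=4 prod=4 -> inv=[4 11 14]
Step 6: demand=2,sold=2 ship[1->2]=3 ship[0->1]=4 prod=4 -> inv=[4 12 15]

4 12 15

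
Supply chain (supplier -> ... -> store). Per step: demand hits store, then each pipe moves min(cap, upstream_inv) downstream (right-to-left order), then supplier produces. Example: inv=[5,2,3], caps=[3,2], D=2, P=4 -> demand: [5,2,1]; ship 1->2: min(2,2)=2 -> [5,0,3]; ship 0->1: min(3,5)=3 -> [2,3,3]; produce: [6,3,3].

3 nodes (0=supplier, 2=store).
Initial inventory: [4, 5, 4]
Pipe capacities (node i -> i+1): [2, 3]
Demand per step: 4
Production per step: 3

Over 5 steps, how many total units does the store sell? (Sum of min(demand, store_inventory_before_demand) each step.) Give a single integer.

Step 1: sold=4 (running total=4) -> [5 4 3]
Step 2: sold=3 (running total=7) -> [6 3 3]
Step 3: sold=3 (running total=10) -> [7 2 3]
Step 4: sold=3 (running total=13) -> [8 2 2]
Step 5: sold=2 (running total=15) -> [9 2 2]

Answer: 15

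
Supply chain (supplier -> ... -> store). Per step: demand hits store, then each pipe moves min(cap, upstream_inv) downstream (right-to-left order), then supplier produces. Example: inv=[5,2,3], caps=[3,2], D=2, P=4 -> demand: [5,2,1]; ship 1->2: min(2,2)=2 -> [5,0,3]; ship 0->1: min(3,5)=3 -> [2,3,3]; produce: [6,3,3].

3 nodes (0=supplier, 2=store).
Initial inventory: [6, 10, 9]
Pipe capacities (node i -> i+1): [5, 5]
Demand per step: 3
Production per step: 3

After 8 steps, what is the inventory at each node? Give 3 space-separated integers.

Step 1: demand=3,sold=3 ship[1->2]=5 ship[0->1]=5 prod=3 -> inv=[4 10 11]
Step 2: demand=3,sold=3 ship[1->2]=5 ship[0->1]=4 prod=3 -> inv=[3 9 13]
Step 3: demand=3,sold=3 ship[1->2]=5 ship[0->1]=3 prod=3 -> inv=[3 7 15]
Step 4: demand=3,sold=3 ship[1->2]=5 ship[0->1]=3 prod=3 -> inv=[3 5 17]
Step 5: demand=3,sold=3 ship[1->2]=5 ship[0->1]=3 prod=3 -> inv=[3 3 19]
Step 6: demand=3,sold=3 ship[1->2]=3 ship[0->1]=3 prod=3 -> inv=[3 3 19]
Step 7: demand=3,sold=3 ship[1->2]=3 ship[0->1]=3 prod=3 -> inv=[3 3 19]
Step 8: demand=3,sold=3 ship[1->2]=3 ship[0->1]=3 prod=3 -> inv=[3 3 19]

3 3 19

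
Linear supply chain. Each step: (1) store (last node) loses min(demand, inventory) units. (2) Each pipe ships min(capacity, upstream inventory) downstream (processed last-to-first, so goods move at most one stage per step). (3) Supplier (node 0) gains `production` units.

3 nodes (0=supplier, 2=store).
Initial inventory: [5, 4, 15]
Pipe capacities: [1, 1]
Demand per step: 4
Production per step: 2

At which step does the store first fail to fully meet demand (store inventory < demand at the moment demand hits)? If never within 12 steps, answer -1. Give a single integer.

Step 1: demand=4,sold=4 ship[1->2]=1 ship[0->1]=1 prod=2 -> [6 4 12]
Step 2: demand=4,sold=4 ship[1->2]=1 ship[0->1]=1 prod=2 -> [7 4 9]
Step 3: demand=4,sold=4 ship[1->2]=1 ship[0->1]=1 prod=2 -> [8 4 6]
Step 4: demand=4,sold=4 ship[1->2]=1 ship[0->1]=1 prod=2 -> [9 4 3]
Step 5: demand=4,sold=3 ship[1->2]=1 ship[0->1]=1 prod=2 -> [10 4 1]
Step 6: demand=4,sold=1 ship[1->2]=1 ship[0->1]=1 prod=2 -> [11 4 1]
Step 7: demand=4,sold=1 ship[1->2]=1 ship[0->1]=1 prod=2 -> [12 4 1]
Step 8: demand=4,sold=1 ship[1->2]=1 ship[0->1]=1 prod=2 -> [13 4 1]
Step 9: demand=4,sold=1 ship[1->2]=1 ship[0->1]=1 prod=2 -> [14 4 1]
Step 10: demand=4,sold=1 ship[1->2]=1 ship[0->1]=1 prod=2 -> [15 4 1]
Step 11: demand=4,sold=1 ship[1->2]=1 ship[0->1]=1 prod=2 -> [16 4 1]
Step 12: demand=4,sold=1 ship[1->2]=1 ship[0->1]=1 prod=2 -> [17 4 1]
First stockout at step 5

5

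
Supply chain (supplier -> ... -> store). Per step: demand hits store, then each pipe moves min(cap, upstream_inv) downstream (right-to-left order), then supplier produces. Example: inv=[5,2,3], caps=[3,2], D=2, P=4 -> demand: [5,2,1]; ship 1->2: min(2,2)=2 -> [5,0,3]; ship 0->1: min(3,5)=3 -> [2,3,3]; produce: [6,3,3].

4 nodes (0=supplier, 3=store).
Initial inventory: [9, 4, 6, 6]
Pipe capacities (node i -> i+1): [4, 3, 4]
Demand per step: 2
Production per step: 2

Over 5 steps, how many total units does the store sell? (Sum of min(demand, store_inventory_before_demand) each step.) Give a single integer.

Step 1: sold=2 (running total=2) -> [7 5 5 8]
Step 2: sold=2 (running total=4) -> [5 6 4 10]
Step 3: sold=2 (running total=6) -> [3 7 3 12]
Step 4: sold=2 (running total=8) -> [2 7 3 13]
Step 5: sold=2 (running total=10) -> [2 6 3 14]

Answer: 10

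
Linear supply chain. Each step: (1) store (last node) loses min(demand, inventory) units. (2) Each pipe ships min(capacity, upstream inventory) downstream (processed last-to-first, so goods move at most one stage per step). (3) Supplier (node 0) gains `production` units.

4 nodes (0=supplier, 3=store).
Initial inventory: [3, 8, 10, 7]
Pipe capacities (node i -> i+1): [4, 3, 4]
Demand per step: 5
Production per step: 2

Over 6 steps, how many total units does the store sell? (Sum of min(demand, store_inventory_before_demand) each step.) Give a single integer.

Step 1: sold=5 (running total=5) -> [2 8 9 6]
Step 2: sold=5 (running total=10) -> [2 7 8 5]
Step 3: sold=5 (running total=15) -> [2 6 7 4]
Step 4: sold=4 (running total=19) -> [2 5 6 4]
Step 5: sold=4 (running total=23) -> [2 4 5 4]
Step 6: sold=4 (running total=27) -> [2 3 4 4]

Answer: 27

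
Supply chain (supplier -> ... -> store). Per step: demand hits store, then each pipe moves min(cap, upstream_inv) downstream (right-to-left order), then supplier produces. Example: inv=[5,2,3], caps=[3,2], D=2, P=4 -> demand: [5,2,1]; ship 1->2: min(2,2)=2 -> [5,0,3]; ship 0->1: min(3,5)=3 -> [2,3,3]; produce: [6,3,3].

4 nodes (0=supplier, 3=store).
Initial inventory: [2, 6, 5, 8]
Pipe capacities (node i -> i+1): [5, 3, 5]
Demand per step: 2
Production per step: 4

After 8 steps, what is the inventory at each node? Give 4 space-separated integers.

Step 1: demand=2,sold=2 ship[2->3]=5 ship[1->2]=3 ship[0->1]=2 prod=4 -> inv=[4 5 3 11]
Step 2: demand=2,sold=2 ship[2->3]=3 ship[1->2]=3 ship[0->1]=4 prod=4 -> inv=[4 6 3 12]
Step 3: demand=2,sold=2 ship[2->3]=3 ship[1->2]=3 ship[0->1]=4 prod=4 -> inv=[4 7 3 13]
Step 4: demand=2,sold=2 ship[2->3]=3 ship[1->2]=3 ship[0->1]=4 prod=4 -> inv=[4 8 3 14]
Step 5: demand=2,sold=2 ship[2->3]=3 ship[1->2]=3 ship[0->1]=4 prod=4 -> inv=[4 9 3 15]
Step 6: demand=2,sold=2 ship[2->3]=3 ship[1->2]=3 ship[0->1]=4 prod=4 -> inv=[4 10 3 16]
Step 7: demand=2,sold=2 ship[2->3]=3 ship[1->2]=3 ship[0->1]=4 prod=4 -> inv=[4 11 3 17]
Step 8: demand=2,sold=2 ship[2->3]=3 ship[1->2]=3 ship[0->1]=4 prod=4 -> inv=[4 12 3 18]

4 12 3 18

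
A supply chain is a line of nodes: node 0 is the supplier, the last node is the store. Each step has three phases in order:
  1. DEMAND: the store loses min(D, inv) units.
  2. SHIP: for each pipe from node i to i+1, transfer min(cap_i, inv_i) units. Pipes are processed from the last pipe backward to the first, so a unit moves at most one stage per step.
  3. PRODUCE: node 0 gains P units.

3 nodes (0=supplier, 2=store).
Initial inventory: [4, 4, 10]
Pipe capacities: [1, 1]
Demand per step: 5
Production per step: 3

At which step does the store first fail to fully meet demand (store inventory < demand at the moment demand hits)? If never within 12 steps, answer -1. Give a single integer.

Step 1: demand=5,sold=5 ship[1->2]=1 ship[0->1]=1 prod=3 -> [6 4 6]
Step 2: demand=5,sold=5 ship[1->2]=1 ship[0->1]=1 prod=3 -> [8 4 2]
Step 3: demand=5,sold=2 ship[1->2]=1 ship[0->1]=1 prod=3 -> [10 4 1]
Step 4: demand=5,sold=1 ship[1->2]=1 ship[0->1]=1 prod=3 -> [12 4 1]
Step 5: demand=5,sold=1 ship[1->2]=1 ship[0->1]=1 prod=3 -> [14 4 1]
Step 6: demand=5,sold=1 ship[1->2]=1 ship[0->1]=1 prod=3 -> [16 4 1]
Step 7: demand=5,sold=1 ship[1->2]=1 ship[0->1]=1 prod=3 -> [18 4 1]
Step 8: demand=5,sold=1 ship[1->2]=1 ship[0->1]=1 prod=3 -> [20 4 1]
Step 9: demand=5,sold=1 ship[1->2]=1 ship[0->1]=1 prod=3 -> [22 4 1]
Step 10: demand=5,sold=1 ship[1->2]=1 ship[0->1]=1 prod=3 -> [24 4 1]
Step 11: demand=5,sold=1 ship[1->2]=1 ship[0->1]=1 prod=3 -> [26 4 1]
Step 12: demand=5,sold=1 ship[1->2]=1 ship[0->1]=1 prod=3 -> [28 4 1]
First stockout at step 3

3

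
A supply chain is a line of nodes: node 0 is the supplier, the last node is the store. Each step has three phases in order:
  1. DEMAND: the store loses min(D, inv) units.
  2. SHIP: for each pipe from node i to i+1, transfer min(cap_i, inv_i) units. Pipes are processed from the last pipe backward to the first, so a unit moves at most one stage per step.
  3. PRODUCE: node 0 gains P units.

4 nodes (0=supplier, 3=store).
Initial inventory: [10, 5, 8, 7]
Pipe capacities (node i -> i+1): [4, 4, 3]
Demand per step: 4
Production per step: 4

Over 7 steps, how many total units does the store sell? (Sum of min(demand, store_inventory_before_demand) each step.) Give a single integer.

Step 1: sold=4 (running total=4) -> [10 5 9 6]
Step 2: sold=4 (running total=8) -> [10 5 10 5]
Step 3: sold=4 (running total=12) -> [10 5 11 4]
Step 4: sold=4 (running total=16) -> [10 5 12 3]
Step 5: sold=3 (running total=19) -> [10 5 13 3]
Step 6: sold=3 (running total=22) -> [10 5 14 3]
Step 7: sold=3 (running total=25) -> [10 5 15 3]

Answer: 25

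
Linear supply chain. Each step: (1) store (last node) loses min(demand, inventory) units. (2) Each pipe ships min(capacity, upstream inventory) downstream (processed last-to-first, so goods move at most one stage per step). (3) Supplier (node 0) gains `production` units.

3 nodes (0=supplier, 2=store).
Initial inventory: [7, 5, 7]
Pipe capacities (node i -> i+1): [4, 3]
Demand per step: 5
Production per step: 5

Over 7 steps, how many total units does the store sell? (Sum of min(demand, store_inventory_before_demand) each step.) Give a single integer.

Answer: 25

Derivation:
Step 1: sold=5 (running total=5) -> [8 6 5]
Step 2: sold=5 (running total=10) -> [9 7 3]
Step 3: sold=3 (running total=13) -> [10 8 3]
Step 4: sold=3 (running total=16) -> [11 9 3]
Step 5: sold=3 (running total=19) -> [12 10 3]
Step 6: sold=3 (running total=22) -> [13 11 3]
Step 7: sold=3 (running total=25) -> [14 12 3]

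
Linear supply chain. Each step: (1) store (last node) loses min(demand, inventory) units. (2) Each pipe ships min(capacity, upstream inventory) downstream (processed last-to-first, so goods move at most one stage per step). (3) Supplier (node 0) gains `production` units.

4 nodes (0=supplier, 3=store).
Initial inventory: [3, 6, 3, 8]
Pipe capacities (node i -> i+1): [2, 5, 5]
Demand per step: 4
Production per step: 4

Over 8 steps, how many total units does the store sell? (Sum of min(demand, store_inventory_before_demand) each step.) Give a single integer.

Step 1: sold=4 (running total=4) -> [5 3 5 7]
Step 2: sold=4 (running total=8) -> [7 2 3 8]
Step 3: sold=4 (running total=12) -> [9 2 2 7]
Step 4: sold=4 (running total=16) -> [11 2 2 5]
Step 5: sold=4 (running total=20) -> [13 2 2 3]
Step 6: sold=3 (running total=23) -> [15 2 2 2]
Step 7: sold=2 (running total=25) -> [17 2 2 2]
Step 8: sold=2 (running total=27) -> [19 2 2 2]

Answer: 27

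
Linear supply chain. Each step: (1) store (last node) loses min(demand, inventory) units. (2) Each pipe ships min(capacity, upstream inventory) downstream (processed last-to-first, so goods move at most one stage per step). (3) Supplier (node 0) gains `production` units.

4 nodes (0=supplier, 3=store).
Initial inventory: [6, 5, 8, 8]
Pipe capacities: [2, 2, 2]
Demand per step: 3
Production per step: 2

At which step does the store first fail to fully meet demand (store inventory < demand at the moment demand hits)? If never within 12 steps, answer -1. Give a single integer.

Step 1: demand=3,sold=3 ship[2->3]=2 ship[1->2]=2 ship[0->1]=2 prod=2 -> [6 5 8 7]
Step 2: demand=3,sold=3 ship[2->3]=2 ship[1->2]=2 ship[0->1]=2 prod=2 -> [6 5 8 6]
Step 3: demand=3,sold=3 ship[2->3]=2 ship[1->2]=2 ship[0->1]=2 prod=2 -> [6 5 8 5]
Step 4: demand=3,sold=3 ship[2->3]=2 ship[1->2]=2 ship[0->1]=2 prod=2 -> [6 5 8 4]
Step 5: demand=3,sold=3 ship[2->3]=2 ship[1->2]=2 ship[0->1]=2 prod=2 -> [6 5 8 3]
Step 6: demand=3,sold=3 ship[2->3]=2 ship[1->2]=2 ship[0->1]=2 prod=2 -> [6 5 8 2]
Step 7: demand=3,sold=2 ship[2->3]=2 ship[1->2]=2 ship[0->1]=2 prod=2 -> [6 5 8 2]
Step 8: demand=3,sold=2 ship[2->3]=2 ship[1->2]=2 ship[0->1]=2 prod=2 -> [6 5 8 2]
Step 9: demand=3,sold=2 ship[2->3]=2 ship[1->2]=2 ship[0->1]=2 prod=2 -> [6 5 8 2]
Step 10: demand=3,sold=2 ship[2->3]=2 ship[1->2]=2 ship[0->1]=2 prod=2 -> [6 5 8 2]
Step 11: demand=3,sold=2 ship[2->3]=2 ship[1->2]=2 ship[0->1]=2 prod=2 -> [6 5 8 2]
Step 12: demand=3,sold=2 ship[2->3]=2 ship[1->2]=2 ship[0->1]=2 prod=2 -> [6 5 8 2]
First stockout at step 7

7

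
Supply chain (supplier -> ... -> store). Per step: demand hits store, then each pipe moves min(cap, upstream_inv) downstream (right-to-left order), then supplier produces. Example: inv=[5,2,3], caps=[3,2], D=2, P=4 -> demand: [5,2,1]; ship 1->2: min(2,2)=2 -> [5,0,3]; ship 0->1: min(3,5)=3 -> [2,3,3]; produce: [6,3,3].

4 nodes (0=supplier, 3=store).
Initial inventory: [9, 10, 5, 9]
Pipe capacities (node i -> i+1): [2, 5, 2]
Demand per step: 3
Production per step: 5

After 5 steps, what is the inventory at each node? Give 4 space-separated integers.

Step 1: demand=3,sold=3 ship[2->3]=2 ship[1->2]=5 ship[0->1]=2 prod=5 -> inv=[12 7 8 8]
Step 2: demand=3,sold=3 ship[2->3]=2 ship[1->2]=5 ship[0->1]=2 prod=5 -> inv=[15 4 11 7]
Step 3: demand=3,sold=3 ship[2->3]=2 ship[1->2]=4 ship[0->1]=2 prod=5 -> inv=[18 2 13 6]
Step 4: demand=3,sold=3 ship[2->3]=2 ship[1->2]=2 ship[0->1]=2 prod=5 -> inv=[21 2 13 5]
Step 5: demand=3,sold=3 ship[2->3]=2 ship[1->2]=2 ship[0->1]=2 prod=5 -> inv=[24 2 13 4]

24 2 13 4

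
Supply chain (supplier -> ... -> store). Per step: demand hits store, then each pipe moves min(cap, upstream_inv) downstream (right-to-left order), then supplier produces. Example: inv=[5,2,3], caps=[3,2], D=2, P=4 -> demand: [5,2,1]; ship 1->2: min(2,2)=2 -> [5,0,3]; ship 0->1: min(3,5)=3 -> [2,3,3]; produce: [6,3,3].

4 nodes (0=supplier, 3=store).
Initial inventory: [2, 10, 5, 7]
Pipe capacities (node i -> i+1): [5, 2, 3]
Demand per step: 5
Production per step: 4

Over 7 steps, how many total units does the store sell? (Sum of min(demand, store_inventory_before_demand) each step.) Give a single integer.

Answer: 22

Derivation:
Step 1: sold=5 (running total=5) -> [4 10 4 5]
Step 2: sold=5 (running total=10) -> [4 12 3 3]
Step 3: sold=3 (running total=13) -> [4 14 2 3]
Step 4: sold=3 (running total=16) -> [4 16 2 2]
Step 5: sold=2 (running total=18) -> [4 18 2 2]
Step 6: sold=2 (running total=20) -> [4 20 2 2]
Step 7: sold=2 (running total=22) -> [4 22 2 2]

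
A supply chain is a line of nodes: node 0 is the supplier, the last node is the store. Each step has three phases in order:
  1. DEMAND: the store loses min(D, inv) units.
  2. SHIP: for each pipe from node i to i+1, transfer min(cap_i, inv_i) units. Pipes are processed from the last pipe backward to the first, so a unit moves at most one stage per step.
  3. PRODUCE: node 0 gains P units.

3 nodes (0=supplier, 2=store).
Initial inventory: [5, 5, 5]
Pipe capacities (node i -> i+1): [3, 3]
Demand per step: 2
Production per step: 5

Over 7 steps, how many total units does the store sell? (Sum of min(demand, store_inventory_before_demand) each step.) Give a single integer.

Answer: 14

Derivation:
Step 1: sold=2 (running total=2) -> [7 5 6]
Step 2: sold=2 (running total=4) -> [9 5 7]
Step 3: sold=2 (running total=6) -> [11 5 8]
Step 4: sold=2 (running total=8) -> [13 5 9]
Step 5: sold=2 (running total=10) -> [15 5 10]
Step 6: sold=2 (running total=12) -> [17 5 11]
Step 7: sold=2 (running total=14) -> [19 5 12]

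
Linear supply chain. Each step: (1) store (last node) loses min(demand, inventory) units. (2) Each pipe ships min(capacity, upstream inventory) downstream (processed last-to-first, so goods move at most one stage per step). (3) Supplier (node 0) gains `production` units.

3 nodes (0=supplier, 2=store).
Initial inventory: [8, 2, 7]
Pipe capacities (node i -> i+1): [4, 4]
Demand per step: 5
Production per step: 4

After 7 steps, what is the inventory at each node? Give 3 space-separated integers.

Step 1: demand=5,sold=5 ship[1->2]=2 ship[0->1]=4 prod=4 -> inv=[8 4 4]
Step 2: demand=5,sold=4 ship[1->2]=4 ship[0->1]=4 prod=4 -> inv=[8 4 4]
Step 3: demand=5,sold=4 ship[1->2]=4 ship[0->1]=4 prod=4 -> inv=[8 4 4]
Step 4: demand=5,sold=4 ship[1->2]=4 ship[0->1]=4 prod=4 -> inv=[8 4 4]
Step 5: demand=5,sold=4 ship[1->2]=4 ship[0->1]=4 prod=4 -> inv=[8 4 4]
Step 6: demand=5,sold=4 ship[1->2]=4 ship[0->1]=4 prod=4 -> inv=[8 4 4]
Step 7: demand=5,sold=4 ship[1->2]=4 ship[0->1]=4 prod=4 -> inv=[8 4 4]

8 4 4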